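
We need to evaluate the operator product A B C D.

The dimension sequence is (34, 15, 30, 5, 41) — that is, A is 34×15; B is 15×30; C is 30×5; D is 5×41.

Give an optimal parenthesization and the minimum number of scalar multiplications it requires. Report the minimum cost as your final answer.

11770

Adjacent pairs: AB = 34·15·30 = 15300; BC = 15·30·5 = 2250; CD = 30·5·41 = 6150.
Length 3: A..C: k=1: 0+2250+34·15·5=4800; k=2: 15300+0+34·30·5=20400 → min 4800 | B..D: k=2: 0+6150+15·30·41=24600; k=3: 2250+0+15·5·41=5325 → min 5325.
Length 4: A..D: k=1: 0+5325+34·15·41=26235; k=2: 15300+6150+34·30·41=63270; k=3: 4800+0+34·5·41=11770 → min 11770.
Optimal parenthesization: ((A (B C)) D) with cost 11770.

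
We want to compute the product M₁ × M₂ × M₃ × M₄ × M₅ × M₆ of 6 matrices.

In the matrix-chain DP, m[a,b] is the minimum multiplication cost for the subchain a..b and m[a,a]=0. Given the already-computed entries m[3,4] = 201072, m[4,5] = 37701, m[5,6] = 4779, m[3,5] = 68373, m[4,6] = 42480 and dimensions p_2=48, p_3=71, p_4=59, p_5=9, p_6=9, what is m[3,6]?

m[3,6] = min over k∈[3,5] of m[3,k]+m[k+1,6]+p_{2}·p_k·p_{6}.
k=3: 0 + 42480 + 48·71·9 = 73152; k=4: 201072 + 4779 + 48·59·9 = 231339; k=5: 68373 + 0 + 48·9·9 = 72261.
Minimum: 72261 at k=5.

72261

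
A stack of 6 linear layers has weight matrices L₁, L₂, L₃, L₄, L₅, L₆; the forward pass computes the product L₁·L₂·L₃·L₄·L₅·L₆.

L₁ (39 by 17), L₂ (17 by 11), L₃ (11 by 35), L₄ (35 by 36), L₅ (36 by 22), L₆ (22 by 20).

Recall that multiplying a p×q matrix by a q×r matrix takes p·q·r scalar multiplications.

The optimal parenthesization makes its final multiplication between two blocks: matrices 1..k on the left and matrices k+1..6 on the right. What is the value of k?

2

Adjacent pairs: L₁L₂ = 39·17·11 = 7293; L₂L₃ = 17·11·35 = 6545; L₃L₄ = 11·35·36 = 13860; L₄L₅ = 35·36·22 = 27720; L₅L₆ = 36·22·20 = 15840.
Length 3: L₁..L₃: k=1: 0+6545+39·17·35=29750; k=2: 7293+0+39·11·35=22308 → min 22308 | L₂..L₄: k=2: 0+13860+17·11·36=20592; k=3: 6545+0+17·35·36=27965 → min 20592 | L₃..L₅: k=3: 0+27720+11·35·22=36190; k=4: 13860+0+11·36·22=22572 → min 22572 | L₄..L₆: k=4: 0+15840+35·36·20=41040; k=5: 27720+0+35·22·20=43120 → min 41040.
Length 4: L₁..L₄: k=1: 0+20592+39·17·36=44460; k=2: 7293+13860+39·11·36=36597; k=3: 22308+0+39·35·36=71448 → min 36597 | L₂..L₅: k=2: 0+22572+17·11·22=26686; k=3: 6545+27720+17·35·22=47355; k=4: 20592+0+17·36·22=34056 → min 26686 | L₃..L₆: k=3: 0+41040+11·35·20=48740; k=4: 13860+15840+11·36·20=37620; k=5: 22572+0+11·22·20=27412 → min 27412.
Length 5: L₁..L₅: k=1: 0+26686+39·17·22=41272; k=2: 7293+22572+39·11·22=39303; k=3: 22308+27720+39·35·22=80058; k=4: 36597+0+39·36·22=67485 → min 39303 | L₂..L₆: k=2: 0+27412+17·11·20=31152; k=3: 6545+41040+17·35·20=59485; k=4: 20592+15840+17·36·20=48672; k=5: 26686+0+17·22·20=34166 → min 31152.
Top-level splits: k=1: (L₁..L₁)·(L₂..L₆) → 0+31152+39·17·20 = 44412; k=2: (L₁..L₂)·(L₃..L₆) → 7293+27412+39·11·20 = 43285; k=3: (L₁..L₃)·(L₄..L₆) → 22308+41040+39·35·20 = 90648; k=4: (L₁..L₄)·(L₅..L₆) → 36597+15840+39·36·20 = 80517; k=5: (L₁..L₅)·(L₆..L₆) → 39303+0+39·22·20 = 56463.
Best split is after L₂, i.e. k = 2.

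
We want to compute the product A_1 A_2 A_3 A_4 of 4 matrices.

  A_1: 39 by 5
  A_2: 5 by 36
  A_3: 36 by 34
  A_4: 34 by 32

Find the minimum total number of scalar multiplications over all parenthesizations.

Adjacent pairs: A_1A_2 = 39·5·36 = 7020; A_2A_3 = 5·36·34 = 6120; A_3A_4 = 36·34·32 = 39168.
Length 3: A_1..A_3: k=1: 0+6120+39·5·34=12750; k=2: 7020+0+39·36·34=54756 → min 12750 | A_2..A_4: k=2: 0+39168+5·36·32=44928; k=3: 6120+0+5·34·32=11560 → min 11560.
Length 4: A_1..A_4: k=1: 0+11560+39·5·32=17800; k=2: 7020+39168+39·36·32=91116; k=3: 12750+0+39·34·32=55182 → min 17800.
Optimal order: (A_1 ((A_2 A_3) A_4)) with cost 17800.

17800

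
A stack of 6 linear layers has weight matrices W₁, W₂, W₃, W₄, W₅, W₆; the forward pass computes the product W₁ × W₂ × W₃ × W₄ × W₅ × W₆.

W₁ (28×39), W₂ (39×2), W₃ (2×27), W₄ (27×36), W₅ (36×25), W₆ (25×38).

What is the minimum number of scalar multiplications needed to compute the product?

9956

Adjacent pairs: W₁W₂ = 28·39·2 = 2184; W₂W₃ = 39·2·27 = 2106; W₃W₄ = 2·27·36 = 1944; W₄W₅ = 27·36·25 = 24300; W₅W₆ = 36·25·38 = 34200.
Length 3: W₁..W₃: k=1: 0+2106+28·39·27=31590; k=2: 2184+0+28·2·27=3696 → min 3696 | W₂..W₄: k=2: 0+1944+39·2·36=4752; k=3: 2106+0+39·27·36=40014 → min 4752 | W₃..W₅: k=3: 0+24300+2·27·25=25650; k=4: 1944+0+2·36·25=3744 → min 3744 | W₄..W₆: k=4: 0+34200+27·36·38=71136; k=5: 24300+0+27·25·38=49950 → min 49950.
Length 4: W₁..W₄: k=1: 0+4752+28·39·36=44064; k=2: 2184+1944+28·2·36=6144; k=3: 3696+0+28·27·36=30912 → min 6144 | W₂..W₅: k=2: 0+3744+39·2·25=5694; k=3: 2106+24300+39·27·25=52731; k=4: 4752+0+39·36·25=39852 → min 5694 | W₃..W₆: k=3: 0+49950+2·27·38=52002; k=4: 1944+34200+2·36·38=38880; k=5: 3744+0+2·25·38=5644 → min 5644.
Length 5: W₁..W₅: k=1: 0+5694+28·39·25=32994; k=2: 2184+3744+28·2·25=7328; k=3: 3696+24300+28·27·25=46896; k=4: 6144+0+28·36·25=31344 → min 7328 | W₂..W₆: k=2: 0+5644+39·2·38=8608; k=3: 2106+49950+39·27·38=92070; k=4: 4752+34200+39·36·38=92304; k=5: 5694+0+39·25·38=42744 → min 8608.
Length 6: W₁..W₆: k=1: 0+8608+28·39·38=50104; k=2: 2184+5644+28·2·38=9956; k=3: 3696+49950+28·27·38=82374; k=4: 6144+34200+28·36·38=78648; k=5: 7328+0+28·25·38=33928 → min 9956.
Optimal order: ((W₁ × W₂) × (((W₃ × W₄) × W₅) × W₆)) with cost 9956.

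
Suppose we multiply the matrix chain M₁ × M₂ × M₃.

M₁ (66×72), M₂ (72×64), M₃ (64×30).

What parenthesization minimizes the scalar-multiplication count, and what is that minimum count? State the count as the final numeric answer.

(M₁ × (M₂ × M₃)): cost 280800.
((M₁ × M₂) × M₃): cost 430848.
Optimal: (M₁ × (M₂ × M₃)) with cost 280800.

280800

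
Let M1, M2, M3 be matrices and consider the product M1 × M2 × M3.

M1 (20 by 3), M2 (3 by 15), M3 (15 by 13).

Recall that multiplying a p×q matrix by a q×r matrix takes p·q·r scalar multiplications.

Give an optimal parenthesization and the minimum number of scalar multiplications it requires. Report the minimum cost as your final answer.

1365

(M1 × (M2 × M3)): cost 1365.
((M1 × M2) × M3): cost 4800.
Optimal: (M1 × (M2 × M3)) with cost 1365.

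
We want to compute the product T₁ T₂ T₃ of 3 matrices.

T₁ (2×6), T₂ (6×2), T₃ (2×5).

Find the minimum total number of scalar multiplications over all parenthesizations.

44

Order (T₁ (T₂ T₃)): (T₂ T₃): 6×2 by 2×5 → 6×5, cost 6·2·5 = 60; (T₁ (T₂ T₃)): 2×6 by 6×5 → 2×5, cost 2·6·5 = 60; cumulative 120. Total 120.
Order ((T₁ T₂) T₃): (T₁ T₂): 2×6 by 6×2 → 2×2, cost 2·6·2 = 24; ((T₁ T₂) T₃): 2×2 by 2×5 → 2×5, cost 2·2·5 = 20; cumulative 44. Total 44.
Minimum: 44.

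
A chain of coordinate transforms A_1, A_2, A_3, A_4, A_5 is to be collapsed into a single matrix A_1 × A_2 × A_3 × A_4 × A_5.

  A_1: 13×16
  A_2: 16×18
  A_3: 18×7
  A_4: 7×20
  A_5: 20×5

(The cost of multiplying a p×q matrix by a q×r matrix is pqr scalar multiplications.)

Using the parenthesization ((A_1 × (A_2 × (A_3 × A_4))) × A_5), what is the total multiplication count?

13740

(A_3 × A_4): 18×7 by 7×20 → 18×20, cost 18·7·20 = 2520
(A_2 × (A_3 × A_4)): 16×18 by 18×20 → 16×20, cost 16·18·20 = 5760; cumulative 8280
(A_1 × (A_2 × (A_3 × A_4))): 13×16 by 16×20 → 13×20, cost 13·16·20 = 4160; cumulative 12440
((A_1 × (A_2 × (A_3 × A_4))) × A_5): 13×20 by 20×5 → 13×5, cost 13·20·5 = 1300; cumulative 13740
Total: 13740 scalar multiplications.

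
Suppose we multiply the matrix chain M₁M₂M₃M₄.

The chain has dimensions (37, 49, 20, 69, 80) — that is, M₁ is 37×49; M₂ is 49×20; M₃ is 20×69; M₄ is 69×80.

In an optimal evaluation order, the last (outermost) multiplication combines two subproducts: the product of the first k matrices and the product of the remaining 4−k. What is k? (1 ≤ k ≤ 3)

Adjacent pairs: M₁M₂ = 37·49·20 = 36260; M₂M₃ = 49·20·69 = 67620; M₃M₄ = 20·69·80 = 110400.
Length 3: M₁..M₃: k=1: 0+67620+37·49·69=192717; k=2: 36260+0+37·20·69=87320 → min 87320 | M₂..M₄: k=2: 0+110400+49·20·80=188800; k=3: 67620+0+49·69·80=338100 → min 188800.
Top-level splits: k=1: (M₁..M₁)·(M₂..M₄) → 0+188800+37·49·80 = 333840; k=2: (M₁..M₂)·(M₃..M₄) → 36260+110400+37·20·80 = 205860; k=3: (M₁..M₃)·(M₄..M₄) → 87320+0+37·69·80 = 291560.
Best split is after M₂, i.e. k = 2.

2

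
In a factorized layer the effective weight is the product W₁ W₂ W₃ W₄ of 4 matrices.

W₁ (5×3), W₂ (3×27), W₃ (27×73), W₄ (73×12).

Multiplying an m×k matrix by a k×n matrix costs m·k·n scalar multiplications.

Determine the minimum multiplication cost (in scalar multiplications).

Adjacent pairs: W₁W₂ = 5·3·27 = 405; W₂W₃ = 3·27·73 = 5913; W₃W₄ = 27·73·12 = 23652.
Length 3: W₁..W₃: k=1: 0+5913+5·3·73=7008; k=2: 405+0+5·27·73=10260 → min 7008 | W₂..W₄: k=2: 0+23652+3·27·12=24624; k=3: 5913+0+3·73·12=8541 → min 8541.
Length 4: W₁..W₄: k=1: 0+8541+5·3·12=8721; k=2: 405+23652+5·27·12=25677; k=3: 7008+0+5·73·12=11388 → min 8721.
Optimal order: (W₁ ((W₂ W₃) W₄)) with cost 8721.

8721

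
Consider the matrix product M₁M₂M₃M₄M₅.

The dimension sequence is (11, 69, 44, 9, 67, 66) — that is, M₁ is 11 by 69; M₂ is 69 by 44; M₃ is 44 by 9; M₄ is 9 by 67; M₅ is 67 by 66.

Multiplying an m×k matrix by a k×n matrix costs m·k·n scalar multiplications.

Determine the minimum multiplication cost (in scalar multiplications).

80487

Adjacent pairs: M₁M₂ = 11·69·44 = 33396; M₂M₃ = 69·44·9 = 27324; M₃M₄ = 44·9·67 = 26532; M₄M₅ = 9·67·66 = 39798.
Length 3: M₁..M₃: k=1: 0+27324+11·69·9=34155; k=2: 33396+0+11·44·9=37752 → min 34155 | M₂..M₄: k=2: 0+26532+69·44·67=229944; k=3: 27324+0+69·9·67=68931 → min 68931 | M₃..M₅: k=3: 0+39798+44·9·66=65934; k=4: 26532+0+44·67·66=221100 → min 65934.
Length 4: M₁..M₄: k=1: 0+68931+11·69·67=119784; k=2: 33396+26532+11·44·67=92356; k=3: 34155+0+11·9·67=40788 → min 40788 | M₂..M₅: k=2: 0+65934+69·44·66=266310; k=3: 27324+39798+69·9·66=108108; k=4: 68931+0+69·67·66=374049 → min 108108.
Length 5: M₁..M₅: k=1: 0+108108+11·69·66=158202; k=2: 33396+65934+11·44·66=131274; k=3: 34155+39798+11·9·66=80487; k=4: 40788+0+11·67·66=89430 → min 80487.
Optimal order: ((M₁(M₂M₃))(M₄M₅)) with cost 80487.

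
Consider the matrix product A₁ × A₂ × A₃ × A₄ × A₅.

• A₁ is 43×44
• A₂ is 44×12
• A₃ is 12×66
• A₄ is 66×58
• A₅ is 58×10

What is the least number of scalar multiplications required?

Adjacent pairs: A₁A₂ = 43·44·12 = 22704; A₂A₃ = 44·12·66 = 34848; A₃A₄ = 12·66·58 = 45936; A₄A₅ = 66·58·10 = 38280.
Length 3: A₁..A₃: k=1: 0+34848+43·44·66=159720; k=2: 22704+0+43·12·66=56760 → min 56760 | A₂..A₄: k=2: 0+45936+44·12·58=76560; k=3: 34848+0+44·66·58=203280 → min 76560 | A₃..A₅: k=3: 0+38280+12·66·10=46200; k=4: 45936+0+12·58·10=52896 → min 46200.
Length 4: A₁..A₄: k=1: 0+76560+43·44·58=186296; k=2: 22704+45936+43·12·58=98568; k=3: 56760+0+43·66·58=221364 → min 98568 | A₂..A₅: k=2: 0+46200+44·12·10=51480; k=3: 34848+38280+44·66·10=102168; k=4: 76560+0+44·58·10=102080 → min 51480.
Length 5: A₁..A₅: k=1: 0+51480+43·44·10=70400; k=2: 22704+46200+43·12·10=74064; k=3: 56760+38280+43·66·10=123420; k=4: 98568+0+43·58·10=123508 → min 70400.
Optimal order: (A₁ × (A₂ × (A₃ × (A₄ × A₅)))) with cost 70400.

70400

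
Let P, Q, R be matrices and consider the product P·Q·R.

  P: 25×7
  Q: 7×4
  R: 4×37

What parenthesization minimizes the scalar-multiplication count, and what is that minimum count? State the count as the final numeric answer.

4400

(P·(Q·R)): cost 7511.
((P·Q)·R): cost 4400.
Optimal: ((P·Q)·R) with cost 4400.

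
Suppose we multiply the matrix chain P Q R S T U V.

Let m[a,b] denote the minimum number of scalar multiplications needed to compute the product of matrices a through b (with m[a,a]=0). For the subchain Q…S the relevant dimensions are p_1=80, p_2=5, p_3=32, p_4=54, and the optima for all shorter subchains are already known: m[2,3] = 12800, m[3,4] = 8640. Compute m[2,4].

m[2,4] = min over k∈[2,3] of m[2,k]+m[k+1,4]+p_{1}·p_k·p_{4}.
k=2: 0 + 8640 + 80·5·54 = 30240; k=3: 12800 + 0 + 80·32·54 = 151040.
Minimum: 30240 at k=2.

30240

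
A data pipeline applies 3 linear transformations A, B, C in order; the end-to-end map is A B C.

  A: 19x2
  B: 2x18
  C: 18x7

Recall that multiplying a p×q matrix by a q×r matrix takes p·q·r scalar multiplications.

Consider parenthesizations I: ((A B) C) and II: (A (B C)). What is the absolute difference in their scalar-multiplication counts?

2560

Order I = ((A B) C): (A B): 19×2 by 2×18 → 19×18, cost 19·2·18 = 684; ((A B) C): 19×18 by 18×7 → 19×7, cost 19·18·7 = 2394; cumulative 3078. Total 3078.
Order II = (A (B C)): (B C): 2×18 by 18×7 → 2×7, cost 2·18·7 = 252; (A (B C)): 19×2 by 2×7 → 19×7, cost 19·2·7 = 266; cumulative 518. Total 518.
Difference: |3078 − 518| = 2560.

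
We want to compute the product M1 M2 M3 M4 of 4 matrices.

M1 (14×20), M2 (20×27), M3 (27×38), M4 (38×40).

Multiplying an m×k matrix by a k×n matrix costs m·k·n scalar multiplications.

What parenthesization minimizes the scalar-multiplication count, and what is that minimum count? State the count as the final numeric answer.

Adjacent pairs: M1M2 = 14·20·27 = 7560; M2M3 = 20·27·38 = 20520; M3M4 = 27·38·40 = 41040.
Length 3: M1..M3: k=1: 0+20520+14·20·38=31160; k=2: 7560+0+14·27·38=21924 → min 21924 | M2..M4: k=2: 0+41040+20·27·40=62640; k=3: 20520+0+20·38·40=50920 → min 50920.
Length 4: M1..M4: k=1: 0+50920+14·20·40=62120; k=2: 7560+41040+14·27·40=63720; k=3: 21924+0+14·38·40=43204 → min 43204.
Optimal parenthesization: (((M1 M2) M3) M4) with cost 43204.

43204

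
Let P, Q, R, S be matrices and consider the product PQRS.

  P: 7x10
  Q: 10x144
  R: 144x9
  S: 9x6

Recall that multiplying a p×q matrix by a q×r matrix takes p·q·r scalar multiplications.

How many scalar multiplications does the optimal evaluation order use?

Adjacent pairs: PQ = 7·10·144 = 10080; QR = 10·144·9 = 12960; RS = 144·9·6 = 7776.
Length 3: P..R: k=1: 0+12960+7·10·9=13590; k=2: 10080+0+7·144·9=19152 → min 13590 | Q..S: k=2: 0+7776+10·144·6=16416; k=3: 12960+0+10·9·6=13500 → min 13500.
Length 4: P..S: k=1: 0+13500+7·10·6=13920; k=2: 10080+7776+7·144·6=23904; k=3: 13590+0+7·9·6=13968 → min 13920.
Optimal order: (P((QR)S)) with cost 13920.

13920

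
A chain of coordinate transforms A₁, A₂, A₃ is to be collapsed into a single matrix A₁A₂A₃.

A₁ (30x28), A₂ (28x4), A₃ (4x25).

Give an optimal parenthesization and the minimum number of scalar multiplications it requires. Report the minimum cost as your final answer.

(A₁(A₂A₃)): cost 23800.
((A₁A₂)A₃): cost 6360.
Optimal: ((A₁A₂)A₃) with cost 6360.

6360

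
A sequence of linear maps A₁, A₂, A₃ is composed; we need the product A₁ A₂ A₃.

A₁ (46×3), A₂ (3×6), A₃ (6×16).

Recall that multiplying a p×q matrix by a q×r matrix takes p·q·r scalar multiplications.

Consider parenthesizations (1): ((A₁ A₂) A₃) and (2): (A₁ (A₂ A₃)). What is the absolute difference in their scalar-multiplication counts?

Order (1) = ((A₁ A₂) A₃): (A₁ A₂): 46×3 by 3×6 → 46×6, cost 46·3·6 = 828; ((A₁ A₂) A₃): 46×6 by 6×16 → 46×16, cost 46·6·16 = 4416; cumulative 5244. Total 5244.
Order (2) = (A₁ (A₂ A₃)): (A₂ A₃): 3×6 by 6×16 → 3×16, cost 3·6·16 = 288; (A₁ (A₂ A₃)): 46×3 by 3×16 → 46×16, cost 46·3·16 = 2208; cumulative 2496. Total 2496.
Difference: |5244 − 2496| = 2748.

2748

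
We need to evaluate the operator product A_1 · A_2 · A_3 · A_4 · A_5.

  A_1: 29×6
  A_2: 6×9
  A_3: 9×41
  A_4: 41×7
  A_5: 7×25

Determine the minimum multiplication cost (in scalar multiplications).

8361

Adjacent pairs: A_1A_2 = 29·6·9 = 1566; A_2A_3 = 6·9·41 = 2214; A_3A_4 = 9·41·7 = 2583; A_4A_5 = 41·7·25 = 7175.
Length 3: A_1..A_3: k=1: 0+2214+29·6·41=9348; k=2: 1566+0+29·9·41=12267 → min 9348 | A_2..A_4: k=2: 0+2583+6·9·7=2961; k=3: 2214+0+6·41·7=3936 → min 2961 | A_3..A_5: k=3: 0+7175+9·41·25=16400; k=4: 2583+0+9·7·25=4158 → min 4158.
Length 4: A_1..A_4: k=1: 0+2961+29·6·7=4179; k=2: 1566+2583+29·9·7=5976; k=3: 9348+0+29·41·7=17671 → min 4179 | A_2..A_5: k=2: 0+4158+6·9·25=5508; k=3: 2214+7175+6·41·25=15539; k=4: 2961+0+6·7·25=4011 → min 4011.
Length 5: A_1..A_5: k=1: 0+4011+29·6·25=8361; k=2: 1566+4158+29·9·25=12249; k=3: 9348+7175+29·41·25=46248; k=4: 4179+0+29·7·25=9254 → min 8361.
Optimal order: (A_1 · ((A_2 · (A_3 · A_4)) · A_5)) with cost 8361.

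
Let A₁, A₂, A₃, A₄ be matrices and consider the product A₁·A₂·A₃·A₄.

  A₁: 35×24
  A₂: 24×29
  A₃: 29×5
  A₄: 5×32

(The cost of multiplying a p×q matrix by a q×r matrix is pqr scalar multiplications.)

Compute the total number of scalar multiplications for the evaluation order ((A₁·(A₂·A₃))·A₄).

13280

(A₂·A₃): 24×29 by 29×5 → 24×5, cost 24·29·5 = 3480
(A₁·(A₂·A₃)): 35×24 by 24×5 → 35×5, cost 35·24·5 = 4200; cumulative 7680
((A₁·(A₂·A₃))·A₄): 35×5 by 5×32 → 35×32, cost 35·5·32 = 5600; cumulative 13280
Total: 13280 scalar multiplications.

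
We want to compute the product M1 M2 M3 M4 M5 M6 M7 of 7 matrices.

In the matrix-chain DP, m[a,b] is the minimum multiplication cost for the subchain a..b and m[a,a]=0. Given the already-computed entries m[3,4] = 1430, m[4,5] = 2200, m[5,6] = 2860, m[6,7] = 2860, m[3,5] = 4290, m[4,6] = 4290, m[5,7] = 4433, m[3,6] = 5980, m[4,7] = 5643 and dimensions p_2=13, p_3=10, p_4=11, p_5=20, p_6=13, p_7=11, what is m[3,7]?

7073

m[3,7] = min over k∈[3,6] of m[3,k]+m[k+1,7]+p_{2}·p_k·p_{7}.
k=3: 0 + 5643 + 13·10·11 = 7073; k=4: 1430 + 4433 + 13·11·11 = 7436; k=5: 4290 + 2860 + 13·20·11 = 10010; k=6: 5980 + 0 + 13·13·11 = 7839.
Minimum: 7073 at k=3.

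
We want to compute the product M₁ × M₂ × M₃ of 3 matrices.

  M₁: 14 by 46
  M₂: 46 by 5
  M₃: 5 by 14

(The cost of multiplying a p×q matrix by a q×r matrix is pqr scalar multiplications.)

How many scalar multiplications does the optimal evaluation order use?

Order (M₁ × (M₂ × M₃)): (M₂ × M₃): 46×5 by 5×14 → 46×14, cost 46·5·14 = 3220; (M₁ × (M₂ × M₃)): 14×46 by 46×14 → 14×14, cost 14·46·14 = 9016; cumulative 12236. Total 12236.
Order ((M₁ × M₂) × M₃): (M₁ × M₂): 14×46 by 46×5 → 14×5, cost 14·46·5 = 3220; ((M₁ × M₂) × M₃): 14×5 by 5×14 → 14×14, cost 14·5·14 = 980; cumulative 4200. Total 4200.
Minimum: 4200.

4200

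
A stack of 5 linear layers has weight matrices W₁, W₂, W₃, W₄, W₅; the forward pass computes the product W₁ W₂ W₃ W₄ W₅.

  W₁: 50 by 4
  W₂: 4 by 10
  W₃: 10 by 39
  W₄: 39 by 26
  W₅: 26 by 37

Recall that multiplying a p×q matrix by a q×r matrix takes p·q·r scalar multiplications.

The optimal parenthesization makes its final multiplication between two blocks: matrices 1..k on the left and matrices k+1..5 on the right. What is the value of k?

Adjacent pairs: W₁W₂ = 50·4·10 = 2000; W₂W₃ = 4·10·39 = 1560; W₃W₄ = 10·39·26 = 10140; W₄W₅ = 39·26·37 = 37518.
Length 3: W₁..W₃: k=1: 0+1560+50·4·39=9360; k=2: 2000+0+50·10·39=21500 → min 9360 | W₂..W₄: k=2: 0+10140+4·10·26=11180; k=3: 1560+0+4·39·26=5616 → min 5616 | W₃..W₅: k=3: 0+37518+10·39·37=51948; k=4: 10140+0+10·26·37=19760 → min 19760.
Length 4: W₁..W₄: k=1: 0+5616+50·4·26=10816; k=2: 2000+10140+50·10·26=25140; k=3: 9360+0+50·39·26=60060 → min 10816 | W₂..W₅: k=2: 0+19760+4·10·37=21240; k=3: 1560+37518+4·39·37=44850; k=4: 5616+0+4·26·37=9464 → min 9464.
Top-level splits: k=1: (W₁..W₁)·(W₂..W₅) → 0+9464+50·4·37 = 16864; k=2: (W₁..W₂)·(W₃..W₅) → 2000+19760+50·10·37 = 40260; k=3: (W₁..W₃)·(W₄..W₅) → 9360+37518+50·39·37 = 119028; k=4: (W₁..W₄)·(W₅..W₅) → 10816+0+50·26·37 = 58916.
Best split is after W₁, i.e. k = 1.

1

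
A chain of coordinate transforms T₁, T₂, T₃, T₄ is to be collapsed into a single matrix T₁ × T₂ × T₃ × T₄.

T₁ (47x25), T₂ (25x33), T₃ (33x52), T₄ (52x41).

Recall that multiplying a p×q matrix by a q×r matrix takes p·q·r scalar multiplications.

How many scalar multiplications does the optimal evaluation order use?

Adjacent pairs: T₁T₂ = 47·25·33 = 38775; T₂T₃ = 25·33·52 = 42900; T₃T₄ = 33·52·41 = 70356.
Length 3: T₁..T₃: k=1: 0+42900+47·25·52=104000; k=2: 38775+0+47·33·52=119427 → min 104000 | T₂..T₄: k=2: 0+70356+25·33·41=104181; k=3: 42900+0+25·52·41=96200 → min 96200.
Length 4: T₁..T₄: k=1: 0+96200+47·25·41=144375; k=2: 38775+70356+47·33·41=172722; k=3: 104000+0+47·52·41=204204 → min 144375.
Optimal order: (T₁ × ((T₂ × T₃) × T₄)) with cost 144375.

144375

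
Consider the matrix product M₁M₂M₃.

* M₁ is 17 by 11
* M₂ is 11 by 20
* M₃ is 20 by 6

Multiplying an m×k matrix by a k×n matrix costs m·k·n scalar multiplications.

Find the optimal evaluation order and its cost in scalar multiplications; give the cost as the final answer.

2442

(M₁(M₂M₃)): cost 2442.
((M₁M₂)M₃): cost 5780.
Optimal: (M₁(M₂M₃)) with cost 2442.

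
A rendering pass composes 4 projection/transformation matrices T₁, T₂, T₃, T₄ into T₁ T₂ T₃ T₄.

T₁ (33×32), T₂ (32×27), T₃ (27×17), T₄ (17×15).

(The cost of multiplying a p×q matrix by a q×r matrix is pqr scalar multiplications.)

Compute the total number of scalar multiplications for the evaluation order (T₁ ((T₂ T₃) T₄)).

38688

(T₂ T₃): 32×27 by 27×17 → 32×17, cost 32·27·17 = 14688
((T₂ T₃) T₄): 32×17 by 17×15 → 32×15, cost 32·17·15 = 8160; cumulative 22848
(T₁ ((T₂ T₃) T₄)): 33×32 by 32×15 → 33×15, cost 33·32·15 = 15840; cumulative 38688
Total: 38688 scalar multiplications.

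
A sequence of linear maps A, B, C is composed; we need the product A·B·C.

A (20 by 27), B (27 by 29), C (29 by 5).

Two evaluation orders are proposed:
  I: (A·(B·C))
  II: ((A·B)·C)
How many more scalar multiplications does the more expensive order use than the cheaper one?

11945

Order I = (A·(B·C)): (B·C): 27×29 by 29×5 → 27×5, cost 27·29·5 = 3915; (A·(B·C)): 20×27 by 27×5 → 20×5, cost 20·27·5 = 2700; cumulative 6615. Total 6615.
Order II = ((A·B)·C): (A·B): 20×27 by 27×29 → 20×29, cost 20·27·29 = 15660; ((A·B)·C): 20×29 by 29×5 → 20×5, cost 20·29·5 = 2900; cumulative 18560. Total 18560.
Difference: |6615 − 18560| = 11945.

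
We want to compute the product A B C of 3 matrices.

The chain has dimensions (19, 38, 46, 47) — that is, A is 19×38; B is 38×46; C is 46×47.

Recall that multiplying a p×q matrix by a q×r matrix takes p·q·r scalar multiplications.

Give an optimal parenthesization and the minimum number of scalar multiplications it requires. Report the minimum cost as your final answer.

(A (B C)): cost 116090.
((A B) C): cost 74290.
Optimal: ((A B) C) with cost 74290.

74290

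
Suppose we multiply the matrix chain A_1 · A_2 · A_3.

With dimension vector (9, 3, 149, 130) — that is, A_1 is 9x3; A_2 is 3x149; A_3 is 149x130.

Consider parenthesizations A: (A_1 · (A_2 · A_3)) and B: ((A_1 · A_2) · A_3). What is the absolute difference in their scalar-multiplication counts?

116733

Order A = (A_1 · (A_2 · A_3)): (A_2 · A_3): 3×149 by 149×130 → 3×130, cost 3·149·130 = 58110; (A_1 · (A_2 · A_3)): 9×3 by 3×130 → 9×130, cost 9·3·130 = 3510; cumulative 61620. Total 61620.
Order B = ((A_1 · A_2) · A_3): (A_1 · A_2): 9×3 by 3×149 → 9×149, cost 9·3·149 = 4023; ((A_1 · A_2) · A_3): 9×149 by 149×130 → 9×130, cost 9·149·130 = 174330; cumulative 178353. Total 178353.
Difference: |61620 − 178353| = 116733.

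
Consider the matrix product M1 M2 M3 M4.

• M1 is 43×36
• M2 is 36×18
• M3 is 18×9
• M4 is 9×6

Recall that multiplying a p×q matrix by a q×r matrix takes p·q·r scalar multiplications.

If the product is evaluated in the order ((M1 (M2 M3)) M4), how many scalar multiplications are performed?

22086

(M2 M3): 36×18 by 18×9 → 36×9, cost 36·18·9 = 5832
(M1 (M2 M3)): 43×36 by 36×9 → 43×9, cost 43·36·9 = 13932; cumulative 19764
((M1 (M2 M3)) M4): 43×9 by 9×6 → 43×6, cost 43·9·6 = 2322; cumulative 22086
Total: 22086 scalar multiplications.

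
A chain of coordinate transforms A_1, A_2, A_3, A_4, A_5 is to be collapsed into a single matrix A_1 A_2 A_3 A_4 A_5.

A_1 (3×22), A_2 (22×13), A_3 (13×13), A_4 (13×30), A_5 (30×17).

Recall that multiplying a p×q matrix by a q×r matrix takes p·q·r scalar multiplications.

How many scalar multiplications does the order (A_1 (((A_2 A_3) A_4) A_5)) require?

(A_2 A_3): 22×13 by 13×13 → 22×13, cost 22·13·13 = 3718
((A_2 A_3) A_4): 22×13 by 13×30 → 22×30, cost 22·13·30 = 8580; cumulative 12298
(((A_2 A_3) A_4) A_5): 22×30 by 30×17 → 22×17, cost 22·30·17 = 11220; cumulative 23518
(A_1 (((A_2 A_3) A_4) A_5)): 3×22 by 22×17 → 3×17, cost 3·22·17 = 1122; cumulative 24640
Total: 24640 scalar multiplications.

24640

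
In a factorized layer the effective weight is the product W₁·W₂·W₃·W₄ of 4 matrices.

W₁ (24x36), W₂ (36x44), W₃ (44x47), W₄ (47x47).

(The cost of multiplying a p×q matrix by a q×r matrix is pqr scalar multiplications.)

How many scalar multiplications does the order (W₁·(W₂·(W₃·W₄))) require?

(W₃·W₄): 44×47 by 47×47 → 44×47, cost 44·47·47 = 97196
(W₂·(W₃·W₄)): 36×44 by 44×47 → 36×47, cost 36·44·47 = 74448; cumulative 171644
(W₁·(W₂·(W₃·W₄))): 24×36 by 36×47 → 24×47, cost 24·36·47 = 40608; cumulative 212252
Total: 212252 scalar multiplications.

212252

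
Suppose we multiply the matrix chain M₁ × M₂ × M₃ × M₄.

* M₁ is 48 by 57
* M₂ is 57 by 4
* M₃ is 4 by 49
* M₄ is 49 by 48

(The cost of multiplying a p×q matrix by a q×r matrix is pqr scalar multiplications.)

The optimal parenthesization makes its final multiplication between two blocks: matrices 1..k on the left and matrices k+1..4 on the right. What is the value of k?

Adjacent pairs: M₁M₂ = 48·57·4 = 10944; M₂M₃ = 57·4·49 = 11172; M₃M₄ = 4·49·48 = 9408.
Length 3: M₁..M₃: k=1: 0+11172+48·57·49=145236; k=2: 10944+0+48·4·49=20352 → min 20352 | M₂..M₄: k=2: 0+9408+57·4·48=20352; k=3: 11172+0+57·49·48=145236 → min 20352.
Top-level splits: k=1: (M₁..M₁)·(M₂..M₄) → 0+20352+48·57·48 = 151680; k=2: (M₁..M₂)·(M₃..M₄) → 10944+9408+48·4·48 = 29568; k=3: (M₁..M₃)·(M₄..M₄) → 20352+0+48·49·48 = 133248.
Best split is after M₂, i.e. k = 2.

2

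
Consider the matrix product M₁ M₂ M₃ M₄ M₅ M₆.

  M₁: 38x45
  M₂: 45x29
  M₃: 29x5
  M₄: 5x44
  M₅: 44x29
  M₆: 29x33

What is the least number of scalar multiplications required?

32510

Adjacent pairs: M₁M₂ = 38·45·29 = 49590; M₂M₃ = 45·29·5 = 6525; M₃M₄ = 29·5·44 = 6380; M₄M₅ = 5·44·29 = 6380; M₅M₆ = 44·29·33 = 42108.
Length 3: M₁..M₃: k=1: 0+6525+38·45·5=15075; k=2: 49590+0+38·29·5=55100 → min 15075 | M₂..M₄: k=2: 0+6380+45·29·44=63800; k=3: 6525+0+45·5·44=16425 → min 16425 | M₃..M₅: k=3: 0+6380+29·5·29=10585; k=4: 6380+0+29·44·29=43384 → min 10585 | M₄..M₆: k=4: 0+42108+5·44·33=49368; k=5: 6380+0+5·29·33=11165 → min 11165.
Length 4: M₁..M₄: k=1: 0+16425+38·45·44=91665; k=2: 49590+6380+38·29·44=104458; k=3: 15075+0+38·5·44=23435 → min 23435 | M₂..M₅: k=2: 0+10585+45·29·29=48430; k=3: 6525+6380+45·5·29=19430; k=4: 16425+0+45·44·29=73845 → min 19430 | M₃..M₆: k=3: 0+11165+29·5·33=15950; k=4: 6380+42108+29·44·33=90596; k=5: 10585+0+29·29·33=38338 → min 15950.
Length 5: M₁..M₅: k=1: 0+19430+38·45·29=69020; k=2: 49590+10585+38·29·29=92133; k=3: 15075+6380+38·5·29=26965; k=4: 23435+0+38·44·29=71923 → min 26965 | M₂..M₆: k=2: 0+15950+45·29·33=59015; k=3: 6525+11165+45·5·33=25115; k=4: 16425+42108+45·44·33=123873; k=5: 19430+0+45·29·33=62495 → min 25115.
Length 6: M₁..M₆: k=1: 0+25115+38·45·33=81545; k=2: 49590+15950+38·29·33=101906; k=3: 15075+11165+38·5·33=32510; k=4: 23435+42108+38·44·33=120719; k=5: 26965+0+38·29·33=63331 → min 32510.
Optimal order: ((M₁ (M₂ M₃)) ((M₄ M₅) M₆)) with cost 32510.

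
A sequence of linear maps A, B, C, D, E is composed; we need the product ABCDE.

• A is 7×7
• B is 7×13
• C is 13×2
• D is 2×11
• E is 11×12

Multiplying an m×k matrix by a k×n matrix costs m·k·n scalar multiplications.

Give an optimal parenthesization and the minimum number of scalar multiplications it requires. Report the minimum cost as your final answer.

712

Adjacent pairs: AB = 7·7·13 = 637; BC = 7·13·2 = 182; CD = 13·2·11 = 286; DE = 2·11·12 = 264.
Length 3: A..C: k=1: 0+182+7·7·2=280; k=2: 637+0+7·13·2=819 → min 280 | B..D: k=2: 0+286+7·13·11=1287; k=3: 182+0+7·2·11=336 → min 336 | C..E: k=3: 0+264+13·2·12=576; k=4: 286+0+13·11·12=2002 → min 576.
Length 4: A..D: k=1: 0+336+7·7·11=875; k=2: 637+286+7·13·11=1924; k=3: 280+0+7·2·11=434 → min 434 | B..E: k=2: 0+576+7·13·12=1668; k=3: 182+264+7·2·12=614; k=4: 336+0+7·11·12=1260 → min 614.
Length 5: A..E: k=1: 0+614+7·7·12=1202; k=2: 637+576+7·13·12=2305; k=3: 280+264+7·2·12=712; k=4: 434+0+7·11·12=1358 → min 712.
Optimal parenthesization: ((A(BC))(DE)) with cost 712.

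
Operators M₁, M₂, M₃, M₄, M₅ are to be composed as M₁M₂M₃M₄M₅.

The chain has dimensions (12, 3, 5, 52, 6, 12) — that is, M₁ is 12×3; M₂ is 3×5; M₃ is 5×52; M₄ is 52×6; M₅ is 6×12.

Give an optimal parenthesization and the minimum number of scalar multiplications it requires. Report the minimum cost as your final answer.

2298

Adjacent pairs: M₁M₂ = 12·3·5 = 180; M₂M₃ = 3·5·52 = 780; M₃M₄ = 5·52·6 = 1560; M₄M₅ = 52·6·12 = 3744.
Length 3: M₁..M₃: k=1: 0+780+12·3·52=2652; k=2: 180+0+12·5·52=3300 → min 2652 | M₂..M₄: k=2: 0+1560+3·5·6=1650; k=3: 780+0+3·52·6=1716 → min 1650 | M₃..M₅: k=3: 0+3744+5·52·12=6864; k=4: 1560+0+5·6·12=1920 → min 1920.
Length 4: M₁..M₄: k=1: 0+1650+12·3·6=1866; k=2: 180+1560+12·5·6=2100; k=3: 2652+0+12·52·6=6396 → min 1866 | M₂..M₅: k=2: 0+1920+3·5·12=2100; k=3: 780+3744+3·52·12=6396; k=4: 1650+0+3·6·12=1866 → min 1866.
Length 5: M₁..M₅: k=1: 0+1866+12·3·12=2298; k=2: 180+1920+12·5·12=2820; k=3: 2652+3744+12·52·12=13884; k=4: 1866+0+12·6·12=2730 → min 2298.
Optimal parenthesization: (M₁((M₂(M₃M₄))M₅)) with cost 2298.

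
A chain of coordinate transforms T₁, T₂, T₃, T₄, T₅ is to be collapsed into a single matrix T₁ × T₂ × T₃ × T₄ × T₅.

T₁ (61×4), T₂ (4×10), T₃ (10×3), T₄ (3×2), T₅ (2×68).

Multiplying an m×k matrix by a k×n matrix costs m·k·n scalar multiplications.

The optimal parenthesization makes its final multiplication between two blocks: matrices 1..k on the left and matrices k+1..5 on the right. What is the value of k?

4

Adjacent pairs: T₁T₂ = 61·4·10 = 2440; T₂T₃ = 4·10·3 = 120; T₃T₄ = 10·3·2 = 60; T₄T₅ = 3·2·68 = 408.
Length 3: T₁..T₃: k=1: 0+120+61·4·3=852; k=2: 2440+0+61·10·3=4270 → min 852 | T₂..T₄: k=2: 0+60+4·10·2=140; k=3: 120+0+4·3·2=144 → min 140 | T₃..T₅: k=3: 0+408+10·3·68=2448; k=4: 60+0+10·2·68=1420 → min 1420.
Length 4: T₁..T₄: k=1: 0+140+61·4·2=628; k=2: 2440+60+61·10·2=3720; k=3: 852+0+61·3·2=1218 → min 628 | T₂..T₅: k=2: 0+1420+4·10·68=4140; k=3: 120+408+4·3·68=1344; k=4: 140+0+4·2·68=684 → min 684.
Top-level splits: k=1: (T₁..T₁)·(T₂..T₅) → 0+684+61·4·68 = 17276; k=2: (T₁..T₂)·(T₃..T₅) → 2440+1420+61·10·68 = 45340; k=3: (T₁..T₃)·(T₄..T₅) → 852+408+61·3·68 = 13704; k=4: (T₁..T₄)·(T₅..T₅) → 628+0+61·2·68 = 8924.
Best split is after T₄, i.e. k = 4.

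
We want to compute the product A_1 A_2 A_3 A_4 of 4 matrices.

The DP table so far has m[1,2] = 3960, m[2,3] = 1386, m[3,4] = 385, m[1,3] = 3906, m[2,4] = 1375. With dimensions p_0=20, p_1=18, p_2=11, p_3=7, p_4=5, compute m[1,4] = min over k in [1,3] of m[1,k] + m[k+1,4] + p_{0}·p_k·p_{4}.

m[1,4] = min over k∈[1,3] of m[1,k]+m[k+1,4]+p_{0}·p_k·p_{4}.
k=1: 0 + 1375 + 20·18·5 = 3175; k=2: 3960 + 385 + 20·11·5 = 5445; k=3: 3906 + 0 + 20·7·5 = 4606.
Minimum: 3175 at k=1.

3175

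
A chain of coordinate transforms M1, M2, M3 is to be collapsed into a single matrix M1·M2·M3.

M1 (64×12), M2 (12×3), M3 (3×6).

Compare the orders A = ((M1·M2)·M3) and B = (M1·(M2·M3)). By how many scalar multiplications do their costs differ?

1368

Order A = ((M1·M2)·M3): (M1·M2): 64×12 by 12×3 → 64×3, cost 64·12·3 = 2304; ((M1·M2)·M3): 64×3 by 3×6 → 64×6, cost 64·3·6 = 1152; cumulative 3456. Total 3456.
Order B = (M1·(M2·M3)): (M2·M3): 12×3 by 3×6 → 12×6, cost 12·3·6 = 216; (M1·(M2·M3)): 64×12 by 12×6 → 64×6, cost 64·12·6 = 4608; cumulative 4824. Total 4824.
Difference: |3456 − 4824| = 1368.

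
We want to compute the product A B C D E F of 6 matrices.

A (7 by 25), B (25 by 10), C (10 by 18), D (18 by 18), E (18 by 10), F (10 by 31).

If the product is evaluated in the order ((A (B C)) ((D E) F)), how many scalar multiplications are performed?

(B C): 25×10 by 10×18 → 25×18, cost 25·10·18 = 4500
(A (B C)): 7×25 by 25×18 → 7×18, cost 7·25·18 = 3150; cumulative 7650
(D E): 18×18 by 18×10 → 18×10, cost 18·18·10 = 3240
((D E) F): 18×10 by 10×31 → 18×31, cost 18·10·31 = 5580; cumulative 8820
((A (B C)) ((D E) F)): 7×18 by 18×31 → 7×31, cost 7·18·31 = 3906; cumulative 20376
Total: 20376 scalar multiplications.

20376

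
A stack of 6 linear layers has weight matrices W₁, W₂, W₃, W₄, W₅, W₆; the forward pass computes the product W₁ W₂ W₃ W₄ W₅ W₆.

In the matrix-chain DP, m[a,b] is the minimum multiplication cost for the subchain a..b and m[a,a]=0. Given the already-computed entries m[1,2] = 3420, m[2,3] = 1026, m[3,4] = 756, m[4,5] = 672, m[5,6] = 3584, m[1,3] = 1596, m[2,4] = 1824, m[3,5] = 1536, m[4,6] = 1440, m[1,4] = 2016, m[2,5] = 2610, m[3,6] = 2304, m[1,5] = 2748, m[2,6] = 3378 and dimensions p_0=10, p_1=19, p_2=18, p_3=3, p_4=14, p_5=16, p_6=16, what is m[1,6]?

m[1,6] = min over k∈[1,5] of m[1,k]+m[k+1,6]+p_{0}·p_k·p_{6}.
k=1: 0 + 3378 + 10·19·16 = 6418; k=2: 3420 + 2304 + 10·18·16 = 8604; k=3: 1596 + 1440 + 10·3·16 = 3516; k=4: 2016 + 3584 + 10·14·16 = 7840; k=5: 2748 + 0 + 10·16·16 = 5308.
Minimum: 3516 at k=3.

3516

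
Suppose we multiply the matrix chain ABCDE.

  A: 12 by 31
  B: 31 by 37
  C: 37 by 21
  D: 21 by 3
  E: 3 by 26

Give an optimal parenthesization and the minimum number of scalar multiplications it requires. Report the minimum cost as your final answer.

Adjacent pairs: AB = 12·31·37 = 13764; BC = 31·37·21 = 24087; CD = 37·21·3 = 2331; DE = 21·3·26 = 1638.
Length 3: A..C: k=1: 0+24087+12·31·21=31899; k=2: 13764+0+12·37·21=23088 → min 23088 | B..D: k=2: 0+2331+31·37·3=5772; k=3: 24087+0+31·21·3=26040 → min 5772 | C..E: k=3: 0+1638+37·21·26=21840; k=4: 2331+0+37·3·26=5217 → min 5217.
Length 4: A..D: k=1: 0+5772+12·31·3=6888; k=2: 13764+2331+12·37·3=17427; k=3: 23088+0+12·21·3=23844 → min 6888 | B..E: k=2: 0+5217+31·37·26=35039; k=3: 24087+1638+31·21·26=42651; k=4: 5772+0+31·3·26=8190 → min 8190.
Length 5: A..E: k=1: 0+8190+12·31·26=17862; k=2: 13764+5217+12·37·26=30525; k=3: 23088+1638+12·21·26=31278; k=4: 6888+0+12·3·26=7824 → min 7824.
Optimal parenthesization: ((A(B(CD)))E) with cost 7824.

7824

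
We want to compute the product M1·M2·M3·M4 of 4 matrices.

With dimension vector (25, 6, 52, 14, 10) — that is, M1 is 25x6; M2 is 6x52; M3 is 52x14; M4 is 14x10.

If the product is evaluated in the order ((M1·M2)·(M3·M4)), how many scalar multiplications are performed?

28080

(M1·M2): 25×6 by 6×52 → 25×52, cost 25·6·52 = 7800
(M3·M4): 52×14 by 14×10 → 52×10, cost 52·14·10 = 7280
((M1·M2)·(M3·M4)): 25×52 by 52×10 → 25×10, cost 25·52·10 = 13000; cumulative 28080
Total: 28080 scalar multiplications.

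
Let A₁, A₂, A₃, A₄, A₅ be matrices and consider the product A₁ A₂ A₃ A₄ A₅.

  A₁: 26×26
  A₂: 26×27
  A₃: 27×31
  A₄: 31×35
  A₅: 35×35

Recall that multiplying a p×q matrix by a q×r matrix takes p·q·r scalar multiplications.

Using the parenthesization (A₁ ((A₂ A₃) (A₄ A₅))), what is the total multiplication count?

(A₂ A₃): 26×27 by 27×31 → 26×31, cost 26·27·31 = 21762
(A₄ A₅): 31×35 by 35×35 → 31×35, cost 31·35·35 = 37975
((A₂ A₃) (A₄ A₅)): 26×31 by 31×35 → 26×35, cost 26·31·35 = 28210; cumulative 87947
(A₁ ((A₂ A₃) (A₄ A₅))): 26×26 by 26×35 → 26×35, cost 26·26·35 = 23660; cumulative 111607
Total: 111607 scalar multiplications.

111607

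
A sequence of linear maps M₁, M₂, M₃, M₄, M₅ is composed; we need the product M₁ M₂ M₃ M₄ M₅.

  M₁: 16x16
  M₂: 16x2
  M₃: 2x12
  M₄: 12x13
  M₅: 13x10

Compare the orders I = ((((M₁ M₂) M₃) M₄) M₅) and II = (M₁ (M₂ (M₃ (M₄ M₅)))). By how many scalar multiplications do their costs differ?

Order I = ((((M₁ M₂) M₃) M₄) M₅): (M₁ M₂): 16×16 by 16×2 → 16×2, cost 16·16·2 = 512; ((M₁ M₂) M₃): 16×2 by 2×12 → 16×12, cost 16·2·12 = 384; cumulative 896; (((M₁ M₂) M₃) M₄): 16×12 by 12×13 → 16×13, cost 16·12·13 = 2496; cumulative 3392; ((((M₁ M₂) M₃) M₄) M₅): 16×13 by 13×10 → 16×10, cost 16·13·10 = 2080; cumulative 5472. Total 5472.
Order II = (M₁ (M₂ (M₃ (M₄ M₅)))): (M₄ M₅): 12×13 by 13×10 → 12×10, cost 12·13·10 = 1560; (M₃ (M₄ M₅)): 2×12 by 12×10 → 2×10, cost 2·12·10 = 240; cumulative 1800; (M₂ (M₃ (M₄ M₅))): 16×2 by 2×10 → 16×10, cost 16·2·10 = 320; cumulative 2120; (M₁ (M₂ (M₃ (M₄ M₅)))): 16×16 by 16×10 → 16×10, cost 16·16·10 = 2560; cumulative 4680. Total 4680.
Difference: |5472 − 4680| = 792.

792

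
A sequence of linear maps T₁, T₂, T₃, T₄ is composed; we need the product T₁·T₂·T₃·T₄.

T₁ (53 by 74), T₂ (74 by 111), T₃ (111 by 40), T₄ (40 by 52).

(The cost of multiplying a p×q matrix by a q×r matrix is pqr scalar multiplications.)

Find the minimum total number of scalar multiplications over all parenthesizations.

Adjacent pairs: T₁T₂ = 53·74·111 = 435342; T₂T₃ = 74·111·40 = 328560; T₃T₄ = 111·40·52 = 230880.
Length 3: T₁..T₃: k=1: 0+328560+53·74·40=485440; k=2: 435342+0+53·111·40=670662 → min 485440 | T₂..T₄: k=2: 0+230880+74·111·52=658008; k=3: 328560+0+74·40·52=482480 → min 482480.
Length 4: T₁..T₄: k=1: 0+482480+53·74·52=686424; k=2: 435342+230880+53·111·52=972138; k=3: 485440+0+53·40·52=595680 → min 595680.
Optimal order: ((T₁·(T₂·T₃))·T₄) with cost 595680.

595680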